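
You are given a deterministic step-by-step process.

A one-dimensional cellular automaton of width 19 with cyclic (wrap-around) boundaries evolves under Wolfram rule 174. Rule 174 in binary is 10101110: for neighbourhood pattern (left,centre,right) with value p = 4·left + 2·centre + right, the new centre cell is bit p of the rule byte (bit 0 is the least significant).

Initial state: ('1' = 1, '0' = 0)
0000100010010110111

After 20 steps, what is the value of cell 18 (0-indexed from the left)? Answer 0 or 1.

0

gen 0: 0000100010010110111
gen 1: 0001100110111101110
gen 2: 0011001101111011100
gen 3: 0110011011110111000
gen 4: 1100110111101110000
gen 5: 1001101111011100001
gen 6: 0011011110111000011
gen 7: 0110111101110000110
gen 8: 1101111011100001100
gen 9: 1011110111000011001
gen 10: 0111101110000110011
gen 11: 1111011100001100110
gen 12: 1110111000011001101
gen 13: 1101110000110011011
gen 14: 1011100001100110111
gen 15: 0111000011001101111
gen 16: 1110000110011011110
gen 17: 1100001100110111101
gen 18: 1000011001101111011
gen 19: 0000110011011110111
gen 20: 0001100110111101110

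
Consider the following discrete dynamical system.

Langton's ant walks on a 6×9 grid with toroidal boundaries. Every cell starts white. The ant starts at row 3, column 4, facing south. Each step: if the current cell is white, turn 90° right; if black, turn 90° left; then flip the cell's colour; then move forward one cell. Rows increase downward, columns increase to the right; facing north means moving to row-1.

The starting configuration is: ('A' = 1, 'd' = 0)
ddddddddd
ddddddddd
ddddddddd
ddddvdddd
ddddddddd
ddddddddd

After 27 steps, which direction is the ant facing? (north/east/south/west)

gen 0: ddddddddd
ddddddddd
ddddddddd
ddddvdddd
ddddddddd
ddddddddd
gen 1: ddddddddd
ddddddddd
ddddddddd
ddd<Adddd
ddddddddd
ddddddddd
gen 2: ddddddddd
ddddddddd
ddd^ddddd
dddAAdddd
ddddddddd
ddddddddd
gen 3: ddddddddd
ddddddddd
dddA>dddd
dddAAdddd
ddddddddd
ddddddddd
gen 4: ddddddddd
ddddddddd
dddAAdddd
dddAvdddd
ddddddddd
ddddddddd
gen 5: ddddddddd
ddddddddd
dddAAdddd
dddAd>ddd
ddddddddd
ddddddddd
gen 6: ddddddddd
ddddddddd
dddAAdddd
dddAdAddd
dddddvddd
ddddddddd
gen 7: ddddddddd
ddddddddd
dddAAdddd
dddAdAddd
dddd<Addd
ddddddddd
gen 8: ddddddddd
ddddddddd
dddAAdddd
dddA^Addd
ddddAAddd
ddddddddd
gen 9: ddddddddd
ddddddddd
dddAAdddd
dddAA>ddd
ddddAAddd
ddddddddd
gen 10: ddddddddd
ddddddddd
dddAA^ddd
dddAAdddd
ddddAAddd
ddddddddd
gen 11: ddddddddd
ddddddddd
dddAAA>dd
dddAAdddd
ddddAAddd
ddddddddd
gen 12: ddddddddd
ddddddddd
dddAAAAdd
dddAAdvdd
ddddAAddd
ddddddddd
gen 13: ddddddddd
ddddddddd
dddAAAAdd
dddAA<Add
ddddAAddd
ddddddddd
gen 14: ddddddddd
ddddddddd
dddAA^Add
dddAAAAdd
ddddAAddd
ddddddddd
gen 15: ddddddddd
ddddddddd
dddA<dAdd
dddAAAAdd
ddddAAddd
ddddddddd
gen 16: ddddddddd
ddddddddd
dddAddAdd
dddAvAAdd
ddddAAddd
ddddddddd
gen 17: ddddddddd
ddddddddd
dddAddAdd
dddAd>Add
ddddAAddd
ddddddddd
gen 18: ddddddddd
ddddddddd
dddAd^Add
dddAddAdd
ddddAAddd
ddddddddd
gen 19: ddddddddd
ddddddddd
dddAdA>dd
dddAddAdd
ddddAAddd
ddddddddd
gen 20: ddddddddd
dddddd^dd
dddAdAddd
dddAddAdd
ddddAAddd
ddddddddd
gen 21: ddddddddd
ddddddA>d
dddAdAddd
dddAddAdd
ddddAAddd
ddddddddd
gen 22: ddddddddd
ddddddAAd
dddAdAdvd
dddAddAdd
ddddAAddd
ddddddddd
gen 23: ddddddddd
ddddddAAd
dddAdA<Ad
dddAddAdd
ddddAAddd
ddddddddd
gen 24: ddddddddd
dddddd^Ad
dddAdAAAd
dddAddAdd
ddddAAddd
ddddddddd
gen 25: ddddddddd
ddddd<dAd
dddAdAAAd
dddAddAdd
ddddAAddd
ddddddddd
gen 26: ddddd^ddd
dddddAdAd
dddAdAAAd
dddAddAdd
ddddAAddd
ddddddddd
gen 27: dddddA>dd
dddddAdAd
dddAdAAAd
dddAddAdd
ddddAAddd
ddddddddd

east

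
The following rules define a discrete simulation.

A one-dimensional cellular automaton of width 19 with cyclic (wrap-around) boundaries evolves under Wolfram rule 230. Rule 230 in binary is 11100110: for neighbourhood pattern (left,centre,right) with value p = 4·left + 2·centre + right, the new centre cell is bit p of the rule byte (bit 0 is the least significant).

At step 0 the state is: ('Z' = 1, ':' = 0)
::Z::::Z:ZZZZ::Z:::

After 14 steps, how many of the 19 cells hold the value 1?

k=0  ::Z::::Z:ZZZZ::Z:::
k=1  :ZZ:::ZZZ:ZZZ:ZZ:::
k=2  Z:Z::Z:ZZZ:ZZZ:Z:::
k=3  ZZZ:ZZZ:ZZZ:ZZZZ::Z
k=4  ZZZZ:ZZZ:ZZZ:ZZZ:Z:
k=5  :ZZZZ:ZZZ:ZZZ:ZZZZZ
k=6  Z:ZZZZ:ZZZ:ZZZ:ZZZZ
k=7  ZZ:ZZZZ:ZZZ:ZZZ:ZZZ
k=8  ZZZ:ZZZZ:ZZZ:ZZZ:ZZ
k=9  ZZZZ:ZZZZ:ZZZ:ZZZ:Z
k=10  ZZZZZ:ZZZZ:ZZZ:ZZZ:
k=11  :ZZZZZ:ZZZZ:ZZZ:ZZZ
k=12  Z:ZZZZZ:ZZZZ:ZZZ:ZZ
k=13  ZZ:ZZZZZ:ZZZZ:ZZZ:Z
k=14  ZZZ:ZZZZZ:ZZZZ:ZZZ:

15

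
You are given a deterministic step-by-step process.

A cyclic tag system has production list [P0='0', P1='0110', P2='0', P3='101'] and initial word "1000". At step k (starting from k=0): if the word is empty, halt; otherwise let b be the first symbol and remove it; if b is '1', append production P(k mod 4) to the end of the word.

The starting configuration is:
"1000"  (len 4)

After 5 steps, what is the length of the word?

0

t=0: "1000"  (len 4)
t=1: "0000"  (len 4)
t=2: "000"  (len 3)
t=3: "00"  (len 2)
t=4: "0"  (len 1)
t=5: (halted — word empty)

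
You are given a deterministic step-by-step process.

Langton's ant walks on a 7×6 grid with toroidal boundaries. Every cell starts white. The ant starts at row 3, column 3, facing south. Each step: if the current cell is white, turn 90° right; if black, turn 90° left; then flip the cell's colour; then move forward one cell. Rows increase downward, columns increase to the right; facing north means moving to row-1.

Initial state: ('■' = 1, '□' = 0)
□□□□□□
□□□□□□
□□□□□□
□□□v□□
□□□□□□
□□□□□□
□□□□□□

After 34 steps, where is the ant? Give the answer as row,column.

0,4

gen 0: □□□□□□
□□□□□□
□□□□□□
□□□v□□
□□□□□□
□□□□□□
□□□□□□
gen 1: □□□□□□
□□□□□□
□□□□□□
□□<■□□
□□□□□□
□□□□□□
□□□□□□
gen 2: □□□□□□
□□□□□□
□□^□□□
□□■■□□
□□□□□□
□□□□□□
□□□□□□
gen 3: □□□□□□
□□□□□□
□□■>□□
□□■■□□
□□□□□□
□□□□□□
□□□□□□
gen 4: □□□□□□
□□□□□□
□□■■□□
□□■v□□
□□□□□□
□□□□□□
□□□□□□
gen 5: □□□□□□
□□□□□□
□□■■□□
□□■□>□
□□□□□□
□□□□□□
□□□□□□
gen 6: □□□□□□
□□□□□□
□□■■□□
□□■□■□
□□□□v□
□□□□□□
□□□□□□
gen 7: □□□□□□
□□□□□□
□□■■□□
□□■□■□
□□□<■□
□□□□□□
□□□□□□
gen 8: □□□□□□
□□□□□□
□□■■□□
□□■^■□
□□□■■□
□□□□□□
□□□□□□
gen 9: □□□□□□
□□□□□□
□□■■□□
□□■■>□
□□□■■□
□□□□□□
□□□□□□
gen 10: □□□□□□
□□□□□□
□□■■^□
□□■■□□
□□□■■□
□□□□□□
□□□□□□
gen 11: □□□□□□
□□□□□□
□□■■■>
□□■■□□
□□□■■□
□□□□□□
□□□□□□
gen 12: □□□□□□
□□□□□□
□□■■■■
□□■■□v
□□□■■□
□□□□□□
□□□□□□
gen 13: □□□□□□
□□□□□□
□□■■■■
□□■■<■
□□□■■□
□□□□□□
□□□□□□
gen 14: □□□□□□
□□□□□□
□□■■^■
□□■■■■
□□□■■□
□□□□□□
□□□□□□
gen 15: □□□□□□
□□□□□□
□□■<□■
□□■■■■
□□□■■□
□□□□□□
□□□□□□
gen 16: □□□□□□
□□□□□□
□□■□□■
□□■v■■
□□□■■□
□□□□□□
□□□□□□
gen 17: □□□□□□
□□□□□□
□□■□□■
□□■□>■
□□□■■□
□□□□□□
□□□□□□
gen 18: □□□□□□
□□□□□□
□□■□^■
□□■□□■
□□□■■□
□□□□□□
□□□□□□
gen 19: □□□□□□
□□□□□□
□□■□■>
□□■□□■
□□□■■□
□□□□□□
□□□□□□
gen 20: □□□□□□
□□□□□^
□□■□■□
□□■□□■
□□□■■□
□□□□□□
□□□□□□
gen 21: □□□□□□
>□□□□■
□□■□■□
□□■□□■
□□□■■□
□□□□□□
□□□□□□
gen 22: □□□□□□
■□□□□■
v□■□■□
□□■□□■
□□□■■□
□□□□□□
□□□□□□
gen 23: □□□□□□
■□□□□■
■□■□■<
□□■□□■
□□□■■□
□□□□□□
□□□□□□
gen 24: □□□□□□
■□□□□^
■□■□■■
□□■□□■
□□□■■□
□□□□□□
□□□□□□
gen 25: □□□□□□
■□□□<□
■□■□■■
□□■□□■
□□□■■□
□□□□□□
□□□□□□
gen 26: □□□□^□
■□□□■□
■□■□■■
□□■□□■
□□□■■□
□□□□□□
□□□□□□
gen 27: □□□□■>
■□□□■□
■□■□■■
□□■□□■
□□□■■□
□□□□□□
□□□□□□
gen 28: □□□□■■
■□□□■v
■□■□■■
□□■□□■
□□□■■□
□□□□□□
□□□□□□
gen 29: □□□□■■
■□□□<■
■□■□■■
□□■□□■
□□□■■□
□□□□□□
□□□□□□
gen 30: □□□□■■
■□□□□■
■□■□v■
□□■□□■
□□□■■□
□□□□□□
□□□□□□
gen 31: □□□□■■
■□□□□■
■□■□□>
□□■□□■
□□□■■□
□□□□□□
□□□□□□
gen 32: □□□□■■
■□□□□^
■□■□□□
□□■□□■
□□□■■□
□□□□□□
□□□□□□
gen 33: □□□□■■
■□□□<□
■□■□□□
□□■□□■
□□□■■□
□□□□□□
□□□□□□
gen 34: □□□□^■
■□□□■□
■□■□□□
□□■□□■
□□□■■□
□□□□□□
□□□□□□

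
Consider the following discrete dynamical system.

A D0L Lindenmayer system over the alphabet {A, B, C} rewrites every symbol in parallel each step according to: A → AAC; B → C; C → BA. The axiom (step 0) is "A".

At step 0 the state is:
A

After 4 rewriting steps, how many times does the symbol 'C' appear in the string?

14

k=0  A
k=1  AAC
k=2  AACAACBA
k=3  AACAACBAAACAACBACAAC
k=4  AACAACBAAACAACBACAACAACAACBAAACAACBACAACBAAACAACBA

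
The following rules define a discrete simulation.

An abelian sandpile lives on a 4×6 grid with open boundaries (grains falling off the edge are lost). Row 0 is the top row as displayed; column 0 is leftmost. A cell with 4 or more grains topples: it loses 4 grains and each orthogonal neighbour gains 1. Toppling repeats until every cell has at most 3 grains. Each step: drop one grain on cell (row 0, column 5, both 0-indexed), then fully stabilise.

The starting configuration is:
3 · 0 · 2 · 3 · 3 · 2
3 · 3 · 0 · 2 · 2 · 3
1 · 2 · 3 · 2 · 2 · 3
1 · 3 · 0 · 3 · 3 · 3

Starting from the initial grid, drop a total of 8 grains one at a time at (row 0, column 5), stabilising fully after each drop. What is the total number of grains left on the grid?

44

[0] 3 · 0 · 2 · 3 · 3 · 2
3 · 3 · 0 · 2 · 2 · 3
1 · 2 · 3 · 2 · 2 · 3
1 · 3 · 0 · 3 · 3 · 3
[1] 3 · 0 · 2 · 3 · 3 · 3
3 · 3 · 0 · 2 · 2 · 3
1 · 2 · 3 · 2 · 2 · 3
1 · 3 · 0 · 3 · 3 · 3
[2] 3 · 0 · 3 · 1 · 2 · 2
3 · 3 · 2 · 1 · 2 · 2
1 · 3 · 0 · 2 · 2 · 2
1 · 3 · 2 · 1 · 2 · 1
[3] 3 · 0 · 3 · 1 · 2 · 3
3 · 3 · 2 · 1 · 2 · 2
1 · 3 · 0 · 2 · 2 · 2
1 · 3 · 2 · 1 · 2 · 1
[4] 3 · 0 · 3 · 1 · 3 · 0
3 · 3 · 2 · 1 · 2 · 3
1 · 3 · 0 · 2 · 2 · 2
1 · 3 · 2 · 1 · 2 · 1
[5] 3 · 0 · 3 · 1 · 3 · 1
3 · 3 · 2 · 1 · 2 · 3
1 · 3 · 0 · 2 · 2 · 2
1 · 3 · 2 · 1 · 2 · 1
[6] 3 · 0 · 3 · 1 · 3 · 2
3 · 3 · 2 · 1 · 2 · 3
1 · 3 · 0 · 2 · 2 · 2
1 · 3 · 2 · 1 · 2 · 1
[7] 3 · 0 · 3 · 1 · 3 · 3
3 · 3 · 2 · 1 · 2 · 3
1 · 3 · 0 · 2 · 2 · 2
1 · 3 · 2 · 1 · 2 · 1
[8] 3 · 0 · 3 · 2 · 1 · 2
3 · 3 · 2 · 2 · 0 · 1
1 · 3 · 0 · 2 · 3 · 3
1 · 3 · 2 · 1 · 2 · 1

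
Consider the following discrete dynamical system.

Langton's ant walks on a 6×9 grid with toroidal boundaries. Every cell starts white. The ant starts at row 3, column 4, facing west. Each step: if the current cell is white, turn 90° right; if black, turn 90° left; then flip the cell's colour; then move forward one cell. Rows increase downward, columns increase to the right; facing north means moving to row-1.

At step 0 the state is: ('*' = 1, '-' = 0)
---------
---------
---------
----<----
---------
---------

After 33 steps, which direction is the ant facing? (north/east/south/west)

[0] ---------
---------
---------
----<----
---------
---------
[1] ---------
---------
----^----
----*----
---------
---------
[2] ---------
---------
----*>---
----*----
---------
---------
[3] ---------
---------
----**---
----*v---
---------
---------
[4] ---------
---------
----**---
----<*---
---------
---------
[5] ---------
---------
----**---
-----*---
----v----
---------
[6] ---------
---------
----**---
-----*---
---<*----
---------
[7] ---------
---------
----**---
---^-*---
---**----
---------
[8] ---------
---------
----**---
---*>*---
---**----
---------
[9] ---------
---------
----**---
---***---
---*v----
---------
[10] ---------
---------
----**---
---***---
---*->---
---------
[11] ---------
---------
----**---
---***---
---*-*---
-----v---
[12] ---------
---------
----**---
---***---
---*-*---
----<*---
[13] ---------
---------
----**---
---***---
---*^*---
----**---
[14] ---------
---------
----**---
---***---
---**>---
----**---
[15] ---------
---------
----**---
---**^---
---**----
----**---
[16] ---------
---------
----**---
---*<----
---**----
----**---
[17] ---------
---------
----**---
---*-----
---*v----
----**---
[18] ---------
---------
----**---
---*-----
---*->---
----**---
[19] ---------
---------
----**---
---*-----
---*-*---
----*v---
[20] ---------
---------
----**---
---*-----
---*-*---
----*->--
[21] ------v--
---------
----**---
---*-----
---*-*---
----*-*--
[22] -----<*--
---------
----**---
---*-----
---*-*---
----*-*--
[23] -----**--
---------
----**---
---*-----
---*-*---
----*^*--
[24] -----**--
---------
----**---
---*-----
---*-*---
----**>--
[25] -----**--
---------
----**---
---*-----
---*-*^--
----**---
[26] -----**--
---------
----**---
---*-----
---*-**>-
----**---
[27] -----**--
---------
----**---
---*-----
---*-***-
----**-v-
[28] -----**--
---------
----**---
---*-----
---*-***-
----**<*-
[29] -----**--
---------
----**---
---*-----
---*-*^*-
----****-
[30] -----**--
---------
----**---
---*-----
---*-<-*-
----****-
[31] -----**--
---------
----**---
---*-----
---*---*-
----*v**-
[32] -----**--
---------
----**---
---*-----
---*---*-
----*->*-
[33] -----**--
---------
----**---
---*-----
---*--^*-
----*--*-

north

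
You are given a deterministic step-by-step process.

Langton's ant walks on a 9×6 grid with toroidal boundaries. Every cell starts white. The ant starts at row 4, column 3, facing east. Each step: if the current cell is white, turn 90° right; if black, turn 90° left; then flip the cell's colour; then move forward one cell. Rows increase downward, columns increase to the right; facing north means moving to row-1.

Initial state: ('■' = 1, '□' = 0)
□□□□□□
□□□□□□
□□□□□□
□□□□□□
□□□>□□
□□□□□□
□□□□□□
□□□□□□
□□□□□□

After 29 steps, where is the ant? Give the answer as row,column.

3,1

0) □□□□□□
□□□□□□
□□□□□□
□□□□□□
□□□>□□
□□□□□□
□□□□□□
□□□□□□
□□□□□□
1) □□□□□□
□□□□□□
□□□□□□
□□□□□□
□□□■□□
□□□v□□
□□□□□□
□□□□□□
□□□□□□
2) □□□□□□
□□□□□□
□□□□□□
□□□□□□
□□□■□□
□□<■□□
□□□□□□
□□□□□□
□□□□□□
3) □□□□□□
□□□□□□
□□□□□□
□□□□□□
□□^■□□
□□■■□□
□□□□□□
□□□□□□
□□□□□□
4) □□□□□□
□□□□□□
□□□□□□
□□□□□□
□□■>□□
□□■■□□
□□□□□□
□□□□□□
□□□□□□
5) □□□□□□
□□□□□□
□□□□□□
□□□^□□
□□■□□□
□□■■□□
□□□□□□
□□□□□□
□□□□□□
6) □□□□□□
□□□□□□
□□□□□□
□□□■>□
□□■□□□
□□■■□□
□□□□□□
□□□□□□
□□□□□□
7) □□□□□□
□□□□□□
□□□□□□
□□□■■□
□□■□v□
□□■■□□
□□□□□□
□□□□□□
□□□□□□
8) □□□□□□
□□□□□□
□□□□□□
□□□■■□
□□■<■□
□□■■□□
□□□□□□
□□□□□□
□□□□□□
9) □□□□□□
□□□□□□
□□□□□□
□□□^■□
□□■■■□
□□■■□□
□□□□□□
□□□□□□
□□□□□□
10) □□□□□□
□□□□□□
□□□□□□
□□<□■□
□□■■■□
□□■■□□
□□□□□□
□□□□□□
□□□□□□
11) □□□□□□
□□□□□□
□□^□□□
□□■□■□
□□■■■□
□□■■□□
□□□□□□
□□□□□□
□□□□□□
12) □□□□□□
□□□□□□
□□■>□□
□□■□■□
□□■■■□
□□■■□□
□□□□□□
□□□□□□
□□□□□□
13) □□□□□□
□□□□□□
□□■■□□
□□■v■□
□□■■■□
□□■■□□
□□□□□□
□□□□□□
□□□□□□
14) □□□□□□
□□□□□□
□□■■□□
□□<■■□
□□■■■□
□□■■□□
□□□□□□
□□□□□□
□□□□□□
15) □□□□□□
□□□□□□
□□■■□□
□□□■■□
□□v■■□
□□■■□□
□□□□□□
□□□□□□
□□□□□□
16) □□□□□□
□□□□□□
□□■■□□
□□□■■□
□□□>■□
□□■■□□
□□□□□□
□□□□□□
□□□□□□
17) □□□□□□
□□□□□□
□□■■□□
□□□^■□
□□□□■□
□□■■□□
□□□□□□
□□□□□□
□□□□□□
18) □□□□□□
□□□□□□
□□■■□□
□□<□■□
□□□□■□
□□■■□□
□□□□□□
□□□□□□
□□□□□□
19) □□□□□□
□□□□□□
□□^■□□
□□■□■□
□□□□■□
□□■■□□
□□□□□□
□□□□□□
□□□□□□
20) □□□□□□
□□□□□□
□<□■□□
□□■□■□
□□□□■□
□□■■□□
□□□□□□
□□□□□□
□□□□□□
21) □□□□□□
□^□□□□
□■□■□□
□□■□■□
□□□□■□
□□■■□□
□□□□□□
□□□□□□
□□□□□□
22) □□□□□□
□■>□□□
□■□■□□
□□■□■□
□□□□■□
□□■■□□
□□□□□□
□□□□□□
□□□□□□
23) □□□□□□
□■■□□□
□■v■□□
□□■□■□
□□□□■□
□□■■□□
□□□□□□
□□□□□□
□□□□□□
24) □□□□□□
□■■□□□
□<■■□□
□□■□■□
□□□□■□
□□■■□□
□□□□□□
□□□□□□
□□□□□□
25) □□□□□□
□■■□□□
□□■■□□
□v■□■□
□□□□■□
□□■■□□
□□□□□□
□□□□□□
□□□□□□
26) □□□□□□
□■■□□□
□□■■□□
<■■□■□
□□□□■□
□□■■□□
□□□□□□
□□□□□□
□□□□□□
27) □□□□□□
□■■□□□
^□■■□□
■■■□■□
□□□□■□
□□■■□□
□□□□□□
□□□□□□
□□□□□□
28) □□□□□□
□■■□□□
■>■■□□
■■■□■□
□□□□■□
□□■■□□
□□□□□□
□□□□□□
□□□□□□
29) □□□□□□
□■■□□□
■■■■□□
■v■□■□
□□□□■□
□□■■□□
□□□□□□
□□□□□□
□□□□□□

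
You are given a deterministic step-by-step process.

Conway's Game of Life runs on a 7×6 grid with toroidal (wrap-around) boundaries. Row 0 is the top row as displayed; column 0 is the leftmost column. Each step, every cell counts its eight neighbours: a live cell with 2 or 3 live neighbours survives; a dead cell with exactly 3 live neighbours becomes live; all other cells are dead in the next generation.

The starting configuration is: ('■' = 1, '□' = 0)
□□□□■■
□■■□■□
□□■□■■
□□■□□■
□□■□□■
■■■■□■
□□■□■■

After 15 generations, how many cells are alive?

11

0) □□□□■■
□■■□■□
□□■□■■
□□■□□■
□□■□□■
■■■■□■
□□■□■■
1) ■■■□□□
■■■□□□
■□■□■■
■■■□□■
□□□□□■
□□□□□□
□□■□□□
2) ■□□■□□
□□□□□□
□□□□■□
□□■■□□
□■□□□■
□□□□□□
□□■□□□
3) □□□□□□
□□□□□□
□□□■□□
□□■■■□
□□■□□□
□□□□□□
□□□□□□
4) □□□□□□
□□□□□□
□□■■■□
□□■□■□
□□■□□□
□□□□□□
□□□□□□
5) □□□□□□
□□□■□□
□□■□■□
□■■□■□
□□□■□□
□□□□□□
□□□□□□
6) □□□□□□
□□□■□□
□■■□■□
□■■□■□
□□■■□□
□□□□□□
□□□□□□
7) □□□□□□
□□■■□□
□■□□■□
□□□□■□
□■■■□□
□□□□□□
□□□□□□
8) □□□□□□
□□■■□□
□□■□■□
□■□□■□
□□■■□□
□□■□□□
□□□□□□
9) □□□□□□
□□■■□□
□■■□■□
□■□□■□
□■■■□□
□□■■□□
□□□□□□
10) □□□□□□
□■■■□□
□■□□■□
■□□□■□
□■□□■□
□■□■□□
□□□□□□
11) □□■□□□
□■■■□□
■■□□■■
■■□■■□
■■■■■■
□□■□□□
□□□□□□
12) □■■■□□
□□□■■■
□□□□□□
□□□□□□
□□□□□□
■□■□■■
□□□□□□
13) □□■■□□
□□□■■□
□□□□■□
□□□□□□
□□□□□■
□□□□□■
■□□□■■
14) □□■□□□
□□■□■□
□□□■■□
□□□□□□
□□□□□□
□□□□□□
■□□■■■
15) □■■□□□
□□■□■□
□□□■■□
□□□□□□
□□□□□□
□□□□■■
□□□■■■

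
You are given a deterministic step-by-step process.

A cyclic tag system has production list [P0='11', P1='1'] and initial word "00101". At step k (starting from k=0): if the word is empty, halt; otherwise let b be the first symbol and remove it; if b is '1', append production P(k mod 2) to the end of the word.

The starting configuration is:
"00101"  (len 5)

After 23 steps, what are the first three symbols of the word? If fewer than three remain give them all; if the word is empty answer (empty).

[0] "00101"  (len 5)
[1] "0101"  (len 4)
[2] "101"  (len 3)
[3] "0111"  (len 4)
[4] "111"  (len 3)
[5] "1111"  (len 4)
[6] "1111"  (len 4)
[7] "11111"  (len 5)
[8] "11111"  (len 5)
[9] "111111"  (len 6)
[10] "111111"  (len 6)
[11] "1111111"  (len 7)
[12] "1111111"  (len 7)
[13] "11111111"  (len 8)
[14] "11111111"  (len 8)
[15] "111111111"  (len 9)
[16] "111111111"  (len 9)
[17] "1111111111"  (len 10)
[18] "1111111111"  (len 10)
[19] "11111111111"  (len 11)
[20] "11111111111"  (len 11)
[21] "111111111111"  (len 12)
[22] "111111111111"  (len 12)
[23] "1111111111111"  (len 13)

111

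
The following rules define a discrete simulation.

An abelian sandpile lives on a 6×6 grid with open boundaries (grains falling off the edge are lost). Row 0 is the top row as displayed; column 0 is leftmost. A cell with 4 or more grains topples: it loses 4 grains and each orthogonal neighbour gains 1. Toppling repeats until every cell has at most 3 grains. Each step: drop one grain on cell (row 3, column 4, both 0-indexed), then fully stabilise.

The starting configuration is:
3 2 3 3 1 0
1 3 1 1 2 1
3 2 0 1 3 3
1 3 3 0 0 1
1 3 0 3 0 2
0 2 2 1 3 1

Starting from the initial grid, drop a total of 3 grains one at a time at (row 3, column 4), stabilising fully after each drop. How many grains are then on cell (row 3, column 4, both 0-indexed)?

t=0: 3 2 3 3 1 0
1 3 1 1 2 1
3 2 0 1 3 3
1 3 3 0 0 1
1 3 0 3 0 2
0 2 2 1 3 1
t=1: 3 2 3 3 1 0
1 3 1 1 2 1
3 2 0 1 3 3
1 3 3 0 1 1
1 3 0 3 0 2
0 2 2 1 3 1
t=2: 3 2 3 3 1 0
1 3 1 1 2 1
3 2 0 1 3 3
1 3 3 0 2 1
1 3 0 3 0 2
0 2 2 1 3 1
t=3: 3 2 3 3 1 0
1 3 1 1 2 1
3 2 0 1 3 3
1 3 3 0 3 1
1 3 0 3 0 2
0 2 2 1 3 1

3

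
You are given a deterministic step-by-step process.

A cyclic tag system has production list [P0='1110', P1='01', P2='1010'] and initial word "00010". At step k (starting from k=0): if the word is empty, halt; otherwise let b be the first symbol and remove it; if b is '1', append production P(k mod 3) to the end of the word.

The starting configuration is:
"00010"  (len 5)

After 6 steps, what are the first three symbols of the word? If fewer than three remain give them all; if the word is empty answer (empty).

step 0: "00010"  (len 5)
step 1: "0010"  (len 4)
step 2: "010"  (len 3)
step 3: "10"  (len 2)
step 4: "01110"  (len 5)
step 5: "1110"  (len 4)
step 6: "1101010"  (len 7)

110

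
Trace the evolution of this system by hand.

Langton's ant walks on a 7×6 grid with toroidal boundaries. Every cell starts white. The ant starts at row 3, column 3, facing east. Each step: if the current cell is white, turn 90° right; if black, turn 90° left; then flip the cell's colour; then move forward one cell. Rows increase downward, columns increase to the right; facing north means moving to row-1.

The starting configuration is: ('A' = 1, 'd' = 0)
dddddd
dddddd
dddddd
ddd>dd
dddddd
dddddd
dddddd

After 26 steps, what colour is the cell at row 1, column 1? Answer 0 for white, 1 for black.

0

[0] dddddd
dddddd
dddddd
ddd>dd
dddddd
dddddd
dddddd
[1] dddddd
dddddd
dddddd
dddAdd
dddvdd
dddddd
dddddd
[2] dddddd
dddddd
dddddd
dddAdd
dd<Add
dddddd
dddddd
[3] dddddd
dddddd
dddddd
dd^Add
ddAAdd
dddddd
dddddd
[4] dddddd
dddddd
dddddd
ddA>dd
ddAAdd
dddddd
dddddd
[5] dddddd
dddddd
ddd^dd
ddAddd
ddAAdd
dddddd
dddddd
[6] dddddd
dddddd
dddA>d
ddAddd
ddAAdd
dddddd
dddddd
[7] dddddd
dddddd
dddAAd
ddAdvd
ddAAdd
dddddd
dddddd
[8] dddddd
dddddd
dddAAd
ddA<Ad
ddAAdd
dddddd
dddddd
[9] dddddd
dddddd
ddd^Ad
ddAAAd
ddAAdd
dddddd
dddddd
[10] dddddd
dddddd
dd<dAd
ddAAAd
ddAAdd
dddddd
dddddd
[11] dddddd
dd^ddd
ddAdAd
ddAAAd
ddAAdd
dddddd
dddddd
[12] dddddd
ddA>dd
ddAdAd
ddAAAd
ddAAdd
dddddd
dddddd
[13] dddddd
ddAAdd
ddAvAd
ddAAAd
ddAAdd
dddddd
dddddd
[14] dddddd
ddAAdd
dd<AAd
ddAAAd
ddAAdd
dddddd
dddddd
[15] dddddd
ddAAdd
dddAAd
ddvAAd
ddAAdd
dddddd
dddddd
[16] dddddd
ddAAdd
dddAAd
ddd>Ad
ddAAdd
dddddd
dddddd
[17] dddddd
ddAAdd
ddd^Ad
ddddAd
ddAAdd
dddddd
dddddd
[18] dddddd
ddAAdd
dd<dAd
ddddAd
ddAAdd
dddddd
dddddd
[19] dddddd
dd^Add
ddAdAd
ddddAd
ddAAdd
dddddd
dddddd
[20] dddddd
d<dAdd
ddAdAd
ddddAd
ddAAdd
dddddd
dddddd
[21] d^dddd
dAdAdd
ddAdAd
ddddAd
ddAAdd
dddddd
dddddd
[22] dA>ddd
dAdAdd
ddAdAd
ddddAd
ddAAdd
dddddd
dddddd
[23] dAAddd
dAvAdd
ddAdAd
ddddAd
ddAAdd
dddddd
dddddd
[24] dAAddd
d<AAdd
ddAdAd
ddddAd
ddAAdd
dddddd
dddddd
[25] dAAddd
ddAAdd
dvAdAd
ddddAd
ddAAdd
dddddd
dddddd
[26] dAAddd
ddAAdd
<AAdAd
ddddAd
ddAAdd
dddddd
dddddd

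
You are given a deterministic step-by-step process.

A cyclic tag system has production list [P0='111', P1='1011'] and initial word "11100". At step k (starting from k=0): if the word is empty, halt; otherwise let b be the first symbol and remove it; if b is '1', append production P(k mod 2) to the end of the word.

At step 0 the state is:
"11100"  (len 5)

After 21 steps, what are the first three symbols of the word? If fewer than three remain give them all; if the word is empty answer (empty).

k=0  "11100"  (len 5)
k=1  "1100111"  (len 7)
k=2  "1001111011"  (len 10)
k=3  "001111011111"  (len 12)
k=4  "01111011111"  (len 11)
k=5  "1111011111"  (len 10)
k=6  "1110111111011"  (len 13)
k=7  "110111111011111"  (len 15)
k=8  "101111110111111011"  (len 18)
k=9  "01111110111111011111"  (len 20)
k=10  "1111110111111011111"  (len 19)
k=11  "111110111111011111111"  (len 21)
k=12  "111101111110111111111011"  (len 24)
k=13  "11101111110111111111011111"  (len 26)
k=14  "11011111101111111110111111011"  (len 29)
k=15  "1011111101111111110111111011111"  (len 31)
k=16  "0111111011111111101111110111111011"  (len 34)
k=17  "111111011111111101111110111111011"  (len 33)
k=18  "111110111111111011111101111110111011"  (len 36)
k=19  "11110111111111011111101111110111011111"  (len 38)
k=20  "11101111111110111111011111101110111111011"  (len 41)
k=21  "1101111111110111111011111101110111111011111"  (len 43)

110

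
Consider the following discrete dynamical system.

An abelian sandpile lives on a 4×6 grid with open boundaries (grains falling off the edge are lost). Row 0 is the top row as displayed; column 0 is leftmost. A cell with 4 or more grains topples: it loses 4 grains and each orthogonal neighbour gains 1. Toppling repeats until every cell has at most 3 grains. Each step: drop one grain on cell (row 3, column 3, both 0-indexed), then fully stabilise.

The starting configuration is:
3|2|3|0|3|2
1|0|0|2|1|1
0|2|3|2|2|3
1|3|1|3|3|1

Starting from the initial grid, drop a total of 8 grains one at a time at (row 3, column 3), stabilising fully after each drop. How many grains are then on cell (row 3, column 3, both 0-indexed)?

2

0) 3|2|3|0|3|2
1|0|0|2|1|1
0|2|3|2|2|3
1|3|1|3|3|1
1) 3|2|3|0|3|2
1|0|0|2|1|1
0|2|3|3|3|3
1|3|2|1|0|2
2) 3|2|3|0|3|2
1|0|0|2|1|1
0|2|3|3|3|3
1|3|2|2|0|2
3) 3|2|3|0|3|2
1|0|0|2|1|1
0|2|3|3|3|3
1|3|2|3|0|2
4) 3|2|3|0|3|2
1|1|1|3|2|2
1|0|2|2|1|0
2|1|1|2|2|3
5) 3|2|3|0|3|2
1|1|1|3|2|2
1|0|2|2|1|0
2|1|1|3|2|3
6) 3|2|3|0|3|2
1|1|1|3|2|2
1|0|2|3|1|0
2|1|2|0|3|3
7) 3|2|3|0|3|2
1|1|1|3|2|2
1|0|2|3|1|0
2|1|2|1|3|3
8) 3|2|3|0|3|2
1|1|1|3|2|2
1|0|2|3|1|0
2|1|2|2|3|3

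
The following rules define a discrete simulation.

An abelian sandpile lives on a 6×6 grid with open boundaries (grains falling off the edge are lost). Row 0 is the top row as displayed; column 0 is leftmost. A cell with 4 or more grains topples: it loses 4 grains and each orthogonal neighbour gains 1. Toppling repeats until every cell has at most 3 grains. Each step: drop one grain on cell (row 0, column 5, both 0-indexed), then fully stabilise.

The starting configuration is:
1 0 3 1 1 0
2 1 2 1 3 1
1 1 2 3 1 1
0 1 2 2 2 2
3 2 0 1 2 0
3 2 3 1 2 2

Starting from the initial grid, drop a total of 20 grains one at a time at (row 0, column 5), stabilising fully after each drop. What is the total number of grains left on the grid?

63

0) 1 0 3 1 1 0
2 1 2 1 3 1
1 1 2 3 1 1
0 1 2 2 2 2
3 2 0 1 2 0
3 2 3 1 2 2
1) 1 0 3 1 1 1
2 1 2 1 3 1
1 1 2 3 1 1
0 1 2 2 2 2
3 2 0 1 2 0
3 2 3 1 2 2
2) 1 0 3 1 1 2
2 1 2 1 3 1
1 1 2 3 1 1
0 1 2 2 2 2
3 2 0 1 2 0
3 2 3 1 2 2
3) 1 0 3 1 1 3
2 1 2 1 3 1
1 1 2 3 1 1
0 1 2 2 2 2
3 2 0 1 2 0
3 2 3 1 2 2
4) 1 0 3 1 2 0
2 1 2 1 3 2
1 1 2 3 1 1
0 1 2 2 2 2
3 2 0 1 2 0
3 2 3 1 2 2
5) 1 0 3 1 2 1
2 1 2 1 3 2
1 1 2 3 1 1
0 1 2 2 2 2
3 2 0 1 2 0
3 2 3 1 2 2
6) 1 0 3 1 2 2
2 1 2 1 3 2
1 1 2 3 1 1
0 1 2 2 2 2
3 2 0 1 2 0
3 2 3 1 2 2
7) 1 0 3 1 2 3
2 1 2 1 3 2
1 1 2 3 1 1
0 1 2 2 2 2
3 2 0 1 2 0
3 2 3 1 2 2
8) 1 0 3 1 3 0
2 1 2 1 3 3
1 1 2 3 1 1
0 1 2 2 2 2
3 2 0 1 2 0
3 2 3 1 2 2
9) 1 0 3 1 3 1
2 1 2 1 3 3
1 1 2 3 1 1
0 1 2 2 2 2
3 2 0 1 2 0
3 2 3 1 2 2
10) 1 0 3 1 3 2
2 1 2 1 3 3
1 1 2 3 1 1
0 1 2 2 2 2
3 2 0 1 2 0
3 2 3 1 2 2
11) 1 0 3 1 3 3
2 1 2 1 3 3
1 1 2 3 1 1
0 1 2 2 2 2
3 2 0 1 2 0
3 2 3 1 2 2
12) 1 0 3 2 1 2
2 1 2 2 1 1
1 1 2 3 2 2
0 1 2 2 2 2
3 2 0 1 2 0
3 2 3 1 2 2
13) 1 0 3 2 1 3
2 1 2 2 1 1
1 1 2 3 2 2
0 1 2 2 2 2
3 2 0 1 2 0
3 2 3 1 2 2
14) 1 0 3 2 2 0
2 1 2 2 1 2
1 1 2 3 2 2
0 1 2 2 2 2
3 2 0 1 2 0
3 2 3 1 2 2
15) 1 0 3 2 2 1
2 1 2 2 1 2
1 1 2 3 2 2
0 1 2 2 2 2
3 2 0 1 2 0
3 2 3 1 2 2
16) 1 0 3 2 2 2
2 1 2 2 1 2
1 1 2 3 2 2
0 1 2 2 2 2
3 2 0 1 2 0
3 2 3 1 2 2
17) 1 0 3 2 2 3
2 1 2 2 1 2
1 1 2 3 2 2
0 1 2 2 2 2
3 2 0 1 2 0
3 2 3 1 2 2
18) 1 0 3 2 3 0
2 1 2 2 1 3
1 1 2 3 2 2
0 1 2 2 2 2
3 2 0 1 2 0
3 2 3 1 2 2
19) 1 0 3 2 3 1
2 1 2 2 1 3
1 1 2 3 2 2
0 1 2 2 2 2
3 2 0 1 2 0
3 2 3 1 2 2
20) 1 0 3 2 3 2
2 1 2 2 1 3
1 1 2 3 2 2
0 1 2 2 2 2
3 2 0 1 2 0
3 2 3 1 2 2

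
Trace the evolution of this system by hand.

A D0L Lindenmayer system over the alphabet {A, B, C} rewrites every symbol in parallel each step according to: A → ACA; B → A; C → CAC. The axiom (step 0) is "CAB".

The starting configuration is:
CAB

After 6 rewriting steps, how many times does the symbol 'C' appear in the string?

step 0: CAB
step 1: CACACAA
step 2: CACACACACACACACACAACA
step 3: CACACACACACACACACACACACACACACACACACACACACACACACACACACAACACACACA
step 4: CACACACACACACACACACACACACACACACACACACACACACACACACACACACACA…ACACACACACACACACACACACACACACACAACACACACACACACACACACACACACA  (len 189)
step 5: CACACACACACACACACACACACACACACACACACACACACACACACACACACACACA…CACACACACACACACACACACACACACACACACACACACACACACACACACACACACA  (len 567)
step 6: CACACACACACACACACACACACACACACACACACACACACACACACACACACACACA…CACACACACACACACACACACACACACACACACACACACACACACACACACACACACA  (len 1701)

850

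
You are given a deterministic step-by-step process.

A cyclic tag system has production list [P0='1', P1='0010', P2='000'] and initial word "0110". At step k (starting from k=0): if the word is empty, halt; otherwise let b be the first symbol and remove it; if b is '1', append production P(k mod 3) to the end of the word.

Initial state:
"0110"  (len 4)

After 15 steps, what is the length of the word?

0

0) "0110"  (len 4)
1) "110"  (len 3)
2) "100010"  (len 6)
3) "00010000"  (len 8)
4) "0010000"  (len 7)
5) "010000"  (len 6)
6) "10000"  (len 5)
7) "00001"  (len 5)
8) "0001"  (len 4)
9) "001"  (len 3)
10) "01"  (len 2)
11) "1"  (len 1)
12) "000"  (len 3)
13) "00"  (len 2)
14) "0"  (len 1)
15) (halted — word empty)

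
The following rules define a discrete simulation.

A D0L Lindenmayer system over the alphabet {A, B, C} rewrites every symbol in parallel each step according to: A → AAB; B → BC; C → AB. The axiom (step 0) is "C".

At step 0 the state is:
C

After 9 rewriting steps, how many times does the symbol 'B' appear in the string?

k=0  C
k=1  AB
k=2  AABBC
k=3  AABAABBCBCAB
k=4  AABAABBCAABAABBCBCABBCABAABBC
k=5  AABAABBCAABAABBCBCABAABAABBCAABAABBCBCABBCABAABBCBCABAABBCAABAABBCBCAB
k=6  AABAABBCAABAABBCBCABAABAABBCAABAABBCBCABBCABAABBCAABAABBCA…ABBCBCABBCABAABBCAABAABBCBCABAABAABBCAABAABBCBCABBCABAABBC  (len 169)
k=7  AABAABBCAABAABBCBCABAABAABBCAABAABBCBCABBCABAABBCAABAABBCA…ABBCBCABAABAABBCAABAABBCBCABBCABAABBCBCABAABBCAABAABBCBCAB  (len 408)
k=8  AABAABBCAABAABBCBCABAABAABBCAABAABBCBCABBCABAABBCAABAABBCA…ABBCBCABBCABAABBCAABAABBCBCABAABAABBCAABAABBCBCABBCABAABBC  (len 985)
k=9  AABAABBCAABAABBCBCABAABAABBCAABAABBCBCABBCABAABBCAABAABBCA…ABBCBCABAABAABBCAABAABBCBCABBCABAABBCBCABAABBCAABAABBCBCAB  (len 2378)

985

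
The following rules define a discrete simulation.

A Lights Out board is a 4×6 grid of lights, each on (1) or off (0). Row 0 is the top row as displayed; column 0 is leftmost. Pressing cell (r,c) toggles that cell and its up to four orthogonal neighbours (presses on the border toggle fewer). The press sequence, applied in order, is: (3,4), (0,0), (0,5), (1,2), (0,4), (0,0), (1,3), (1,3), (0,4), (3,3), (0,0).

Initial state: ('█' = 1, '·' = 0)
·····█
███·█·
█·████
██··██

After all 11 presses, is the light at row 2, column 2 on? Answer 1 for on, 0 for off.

0) ·····█
███·█·
█·████
██··██
1) ·····█
███·█·
█·██·█
██·█··
2) ██···█
·██·█·
█·██·█
██·█··
3) ██··█·
·██·██
█·██·█
██·█··
4) ███·█·
···███
█··█·█
██·█··
5) ████·█
···█·█
█··█·█
██·█··
6) ··██·█
█··█·█
█··█·█
██·█··
7) ··█··█
█·█·██
█····█
██·█··
8) ··██·█
█··█·█
█··█·█
██·█··
9) ··█·█·
█··███
█··█·█
██·█··
10) ··█·█·
█··███
█····█
███·█·
11) ███·█·
···███
█····█
███·█·

0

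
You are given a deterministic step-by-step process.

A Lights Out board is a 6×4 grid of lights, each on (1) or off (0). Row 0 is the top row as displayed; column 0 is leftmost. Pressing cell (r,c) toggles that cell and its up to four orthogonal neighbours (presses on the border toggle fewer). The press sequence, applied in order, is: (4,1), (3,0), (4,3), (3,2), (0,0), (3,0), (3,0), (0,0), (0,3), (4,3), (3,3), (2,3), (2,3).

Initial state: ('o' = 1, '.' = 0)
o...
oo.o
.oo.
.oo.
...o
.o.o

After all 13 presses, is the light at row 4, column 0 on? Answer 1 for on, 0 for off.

0) o...
oo.o
.oo.
.oo.
...o
.o.o
1) o...
oo.o
.oo.
..o.
oooo
...o
2) o...
oo.o
ooo.
ooo.
.ooo
...o
3) o...
oo.o
ooo.
oooo
.o..
....
4) o...
oo.o
oo..
o...
.oo.
....
5) .o..
.o.o
oo..
o...
.oo.
....
6) .o..
.o.o
.o..
.o..
ooo.
....
7) .o..
.o.o
oo..
o...
.oo.
....
8) o...
oo.o
oo..
o...
.oo.
....
9) o.oo
oo..
oo..
o...
.oo.
....
10) o.oo
oo..
oo..
o..o
.o.o
...o
11) o.oo
oo..
oo.o
o.o.
.o..
...o
12) o.oo
oo.o
ooo.
o.oo
.o..
...o
13) o.oo
oo..
oo.o
o.o.
.o..
...o

0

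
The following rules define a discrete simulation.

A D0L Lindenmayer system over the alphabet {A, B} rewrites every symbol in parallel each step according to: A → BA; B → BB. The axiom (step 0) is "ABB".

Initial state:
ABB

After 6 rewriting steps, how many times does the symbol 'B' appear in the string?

191

gen 0: ABB
gen 1: BABBBB
gen 2: BBBABBBBBBBB
gen 3: BBBBBBBABBBBBBBBBBBBBBBB
gen 4: BBBBBBBBBBBBBBBABBBBBBBBBBBBBBBBBBBBBBBBBBBBBBBB
gen 5: BBBBBBBBBBBBBBBBBBBBBBBBBBBBBBBABBBBBBBBBBBBBBBBBBBBBBBBBBBBBBBBBBBBBBBBBBBBBBBBBBBBBBBBBBBBBBBB
gen 6: BBBBBBBBBBBBBBBBBBBBBBBBBBBBBBBBBBBBBBBBBBBBBBBBBBBBBBBBBB…BBBBBBBBBBBBBBBBBBBBBBBBBBBBBBBBBBBBBBBBBBBBBBBBBBBBBBBBBB  (len 192)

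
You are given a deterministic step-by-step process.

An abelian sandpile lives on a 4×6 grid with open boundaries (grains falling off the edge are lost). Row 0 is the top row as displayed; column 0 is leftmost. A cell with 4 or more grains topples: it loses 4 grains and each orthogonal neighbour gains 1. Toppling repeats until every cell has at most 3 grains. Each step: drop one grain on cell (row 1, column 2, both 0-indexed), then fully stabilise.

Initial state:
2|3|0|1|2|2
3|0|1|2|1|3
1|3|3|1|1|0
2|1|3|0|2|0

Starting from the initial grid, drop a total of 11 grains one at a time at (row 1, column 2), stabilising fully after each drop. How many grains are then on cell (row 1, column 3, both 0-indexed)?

step 0: 2|3|0|1|2|2
3|0|1|2|1|3
1|3|3|1|1|0
2|1|3|0|2|0
step 1: 2|3|0|1|2|2
3|0|2|2|1|3
1|3|3|1|1|0
2|1|3|0|2|0
step 2: 2|3|0|1|2|2
3|0|3|2|1|3
1|3|3|1|1|0
2|1|3|0|2|0
step 3: 2|3|1|1|2|2
3|2|1|3|1|3
2|0|2|2|1|0
2|3|0|1|2|0
step 4: 2|3|1|1|2|2
3|2|2|3|1|3
2|0|2|2|1|0
2|3|0|1|2|0
step 5: 2|3|1|1|2|2
3|2|3|3|1|3
2|0|2|2|1|0
2|3|0|1|2|0
step 6: 2|3|2|2|2|2
3|3|1|0|2|3
2|0|3|3|1|0
2|3|0|1|2|0
step 7: 2|3|2|2|2|2
3|3|2|0|2|3
2|0|3|3|1|0
2|3|0|1|2|0
step 8: 2|3|2|2|2|2
3|3|3|0|2|3
2|0|3|3|1|0
2|3|0|1|2|0
step 9: 0|2|0|3|2|2
1|2|3|2|2|3
3|2|1|0|2|0
2|3|1|2|2|0
step 10: 0|2|1|3|2|2
1|3|0|3|2|3
3|2|2|0|2|0
2|3|1|2|2|0
step 11: 0|2|1|3|2|2
1|3|1|3|2|3
3|2|2|0|2|0
2|3|1|2|2|0

3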